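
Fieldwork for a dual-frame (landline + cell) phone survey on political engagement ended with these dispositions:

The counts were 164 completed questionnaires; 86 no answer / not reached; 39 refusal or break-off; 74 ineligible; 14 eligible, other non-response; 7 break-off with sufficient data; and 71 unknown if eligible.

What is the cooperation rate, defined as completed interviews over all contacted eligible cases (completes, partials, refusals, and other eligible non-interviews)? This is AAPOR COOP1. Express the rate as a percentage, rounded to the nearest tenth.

Top: 164
Denominator: 164 + 7 + 39 + 14 = 224
COOP1 = 164 / 224 = 0.7321

73.2%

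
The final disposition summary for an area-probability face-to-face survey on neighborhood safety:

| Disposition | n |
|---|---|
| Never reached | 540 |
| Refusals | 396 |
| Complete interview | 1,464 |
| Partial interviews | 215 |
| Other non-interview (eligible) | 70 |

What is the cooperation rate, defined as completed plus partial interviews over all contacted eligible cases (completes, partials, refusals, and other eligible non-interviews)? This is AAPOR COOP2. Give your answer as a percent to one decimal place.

78.3%

Numerator = 1464 + 215 = 1679
Base = 1464 + 215 + 396 + 70 = 2145
COOP2 = 1679 / 2145 = 0.7828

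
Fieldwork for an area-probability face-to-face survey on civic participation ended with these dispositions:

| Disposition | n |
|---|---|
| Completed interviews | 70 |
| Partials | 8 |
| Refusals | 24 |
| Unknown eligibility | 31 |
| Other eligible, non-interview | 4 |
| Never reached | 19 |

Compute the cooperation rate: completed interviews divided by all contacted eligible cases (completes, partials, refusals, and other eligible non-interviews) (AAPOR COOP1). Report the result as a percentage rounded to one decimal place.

Numerator: 70
Base: 70 + 8 + 24 + 4 = 106
COOP1 = 70 / 106 = 0.6604

66.0%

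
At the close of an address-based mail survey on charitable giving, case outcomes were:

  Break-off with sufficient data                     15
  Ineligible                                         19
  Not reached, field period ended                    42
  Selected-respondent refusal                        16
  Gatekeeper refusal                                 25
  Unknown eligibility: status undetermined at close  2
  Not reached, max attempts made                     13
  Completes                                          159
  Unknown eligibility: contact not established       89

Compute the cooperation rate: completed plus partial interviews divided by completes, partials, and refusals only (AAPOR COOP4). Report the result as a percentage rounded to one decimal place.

80.9%

Refused = 25 + 16 = 41
Never reached = 42 + 13 = 55
Unknown if eligible = 89 + 2 = 91
Top = 159 + 15 = 174
Base = 159 + 15 + 41 = 215
COOP4 = 174 / 215 = 0.8093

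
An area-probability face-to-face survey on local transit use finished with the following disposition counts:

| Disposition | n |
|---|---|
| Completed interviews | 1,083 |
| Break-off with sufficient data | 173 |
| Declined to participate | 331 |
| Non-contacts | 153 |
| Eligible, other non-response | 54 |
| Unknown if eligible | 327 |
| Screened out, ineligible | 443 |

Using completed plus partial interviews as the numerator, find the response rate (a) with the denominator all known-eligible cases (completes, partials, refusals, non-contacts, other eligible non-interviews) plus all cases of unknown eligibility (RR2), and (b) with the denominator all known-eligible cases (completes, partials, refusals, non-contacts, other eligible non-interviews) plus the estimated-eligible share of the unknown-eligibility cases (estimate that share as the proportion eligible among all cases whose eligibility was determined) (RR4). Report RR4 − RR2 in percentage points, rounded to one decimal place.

Top: 1083 + 173 = 1256
Denominator: 1083 + 173 + 331 + 153 + 54 + 327 = 2121
RR2 = 1256 / 2121 = 0.5922
Eligible (known): 1083 + 173 + 331 + 153 + 54 = 1794
e = 1794 / (1794 + 443) = 1794 / 2237 = 0.8020
Estimated eligible among unknowns: 0.8020 × 327 = 262.25
Denominator: 1794 + 262.25 = 2056.25
RR4 = 1256 / 2056.25 = 0.6108
Difference = 61.08 − 59.22 = 1.86 percentage points

1.9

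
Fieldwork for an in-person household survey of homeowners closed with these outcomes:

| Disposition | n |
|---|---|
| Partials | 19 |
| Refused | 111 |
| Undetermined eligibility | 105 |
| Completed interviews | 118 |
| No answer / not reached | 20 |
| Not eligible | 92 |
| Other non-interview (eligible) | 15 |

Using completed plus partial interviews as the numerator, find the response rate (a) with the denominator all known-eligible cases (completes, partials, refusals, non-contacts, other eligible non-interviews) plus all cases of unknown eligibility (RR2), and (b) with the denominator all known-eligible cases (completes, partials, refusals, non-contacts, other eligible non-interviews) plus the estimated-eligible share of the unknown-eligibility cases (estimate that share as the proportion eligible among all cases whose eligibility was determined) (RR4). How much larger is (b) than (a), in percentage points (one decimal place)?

Num → 118 + 19 = 137
Denominator → 118 + 19 + 111 + 20 + 15 + 105 = 388
RR2 = 137 / 388 = 0.3531
Known eligible → 118 + 19 + 111 + 20 + 15 = 283
e = 283 / (283 + 92) = 283 / 375 = 0.7547
e × U → 0.7547 × 105 = 79.24
Denominator → 283 + 79.24 = 362.24
RR4 = 137 / 362.24 = 0.3782
Difference = 37.82 − 35.31 = 2.51 percentage points

2.5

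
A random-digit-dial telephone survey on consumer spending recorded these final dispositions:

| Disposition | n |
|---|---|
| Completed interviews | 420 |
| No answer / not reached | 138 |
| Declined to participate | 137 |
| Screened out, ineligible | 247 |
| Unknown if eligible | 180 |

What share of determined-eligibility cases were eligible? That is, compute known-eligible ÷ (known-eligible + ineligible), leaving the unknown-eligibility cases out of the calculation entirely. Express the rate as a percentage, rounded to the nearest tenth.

Eligible (known): 420 + 137 + 138 = 695
e = 695 / (695 + 247) = 695 / 942 = 0.7378

73.8%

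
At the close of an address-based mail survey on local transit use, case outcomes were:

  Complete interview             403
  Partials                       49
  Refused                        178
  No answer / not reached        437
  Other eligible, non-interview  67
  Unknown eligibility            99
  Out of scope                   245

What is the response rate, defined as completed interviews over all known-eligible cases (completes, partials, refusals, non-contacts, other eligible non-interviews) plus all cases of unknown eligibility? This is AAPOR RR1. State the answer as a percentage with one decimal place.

Num = 403
Base = 403 + 49 + 178 + 437 + 67 + 99 = 1233
RR1 = 403 / 1233 = 0.3268

32.7%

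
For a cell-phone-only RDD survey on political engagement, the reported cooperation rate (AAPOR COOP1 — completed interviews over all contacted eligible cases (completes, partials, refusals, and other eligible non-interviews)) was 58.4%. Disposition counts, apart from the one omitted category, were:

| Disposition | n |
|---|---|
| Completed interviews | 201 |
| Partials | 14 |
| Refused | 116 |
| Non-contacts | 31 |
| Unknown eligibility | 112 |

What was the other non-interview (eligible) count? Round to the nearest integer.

COOP1 = 201 / D = 0.584
D = 201 / 0.584 = 344.2
Rest of base = 331
other non-interview (eligible) = 344.2 − 331 ≈ 13

13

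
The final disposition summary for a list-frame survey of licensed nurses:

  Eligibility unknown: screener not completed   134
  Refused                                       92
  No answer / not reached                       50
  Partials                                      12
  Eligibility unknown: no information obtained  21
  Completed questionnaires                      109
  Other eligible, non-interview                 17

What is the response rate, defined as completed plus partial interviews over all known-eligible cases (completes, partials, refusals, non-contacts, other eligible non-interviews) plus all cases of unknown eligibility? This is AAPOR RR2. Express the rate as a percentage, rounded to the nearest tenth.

Undetermined eligibility = 134 + 21 = 155
Num = 109 + 12 = 121
Denom = 109 + 12 + 92 + 50 + 17 + 155 = 435
RR2 = 121 / 435 = 0.2782

27.8%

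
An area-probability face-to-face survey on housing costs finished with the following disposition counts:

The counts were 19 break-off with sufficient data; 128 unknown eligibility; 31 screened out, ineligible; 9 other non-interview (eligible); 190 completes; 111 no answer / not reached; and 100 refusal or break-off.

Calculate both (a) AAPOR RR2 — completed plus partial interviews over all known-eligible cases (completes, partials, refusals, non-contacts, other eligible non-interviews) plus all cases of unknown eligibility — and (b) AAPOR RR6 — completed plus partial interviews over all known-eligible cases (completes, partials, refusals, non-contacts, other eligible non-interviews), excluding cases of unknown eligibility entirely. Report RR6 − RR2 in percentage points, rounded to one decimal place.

11.2

Num → 190 + 19 = 209
Denom → 190 + 19 + 100 + 111 + 9 + 128 = 557
RR2 = 209 / 557 = 0.3752
Denom → 190 + 19 + 100 + 111 + 9 = 429
RR6 = 209 / 429 = 0.4872
Difference = 48.72 − 37.52 = 11.20 percentage points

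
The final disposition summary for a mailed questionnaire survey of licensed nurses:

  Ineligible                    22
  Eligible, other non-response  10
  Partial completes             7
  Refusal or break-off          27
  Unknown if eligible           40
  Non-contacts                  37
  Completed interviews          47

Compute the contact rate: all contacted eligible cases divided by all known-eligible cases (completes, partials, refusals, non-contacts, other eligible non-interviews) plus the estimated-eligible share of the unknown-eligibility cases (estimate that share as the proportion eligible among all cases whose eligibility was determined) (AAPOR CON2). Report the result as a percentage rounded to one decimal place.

Top: 47 + 7 + 27 + 10 = 91
Determined eligible: 47 + 7 + 27 + 37 + 10 = 128
e = 128 / (128 + 22) = 128 / 150 = 0.8533
Estimated eligible among unknowns: 0.8533 × 40 = 34.13
Denom: 128 + 34.13 = 162.13
CON2 = 91 / 162.13 = 0.5613

56.1%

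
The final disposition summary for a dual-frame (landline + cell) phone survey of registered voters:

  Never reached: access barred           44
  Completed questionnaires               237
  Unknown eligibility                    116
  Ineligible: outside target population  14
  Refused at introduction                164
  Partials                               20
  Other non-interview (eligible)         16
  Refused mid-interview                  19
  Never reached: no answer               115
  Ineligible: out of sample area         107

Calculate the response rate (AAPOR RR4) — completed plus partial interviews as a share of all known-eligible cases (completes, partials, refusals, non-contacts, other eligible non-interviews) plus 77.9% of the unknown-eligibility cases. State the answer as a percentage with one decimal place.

Refused = 164 + 19 = 183
Non-contacts = 115 + 44 = 159
Not eligible = 14 + 107 = 121
Top: 237 + 20 = 257
Eligible (known): 237 + 20 + 183 + 159 + 16 = 615
Eligible share of unknowns: 0.7790 × 116 = 90.36
Denom: 615 + 90.36 = 705.36
RR4 = 257 / 705.36 = 0.3644

36.4%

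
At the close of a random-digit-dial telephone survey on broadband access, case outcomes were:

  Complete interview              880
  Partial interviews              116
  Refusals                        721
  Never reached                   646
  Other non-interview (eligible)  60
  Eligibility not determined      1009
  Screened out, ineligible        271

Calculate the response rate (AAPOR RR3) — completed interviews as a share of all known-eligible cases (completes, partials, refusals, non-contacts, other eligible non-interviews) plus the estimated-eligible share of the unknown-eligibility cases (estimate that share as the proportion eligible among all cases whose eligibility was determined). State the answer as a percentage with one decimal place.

26.4%

Num → 880
Known eligible → 880 + 116 + 721 + 646 + 60 = 2423
e = 2423 / (2423 + 271) = 2423 / 2694 = 0.8994
Estimated eligible among unknowns → 0.8994 × 1009 = 907.49
Denominator → 2423 + 907.49 = 3330.49
RR3 = 880 / 3330.49 = 0.2642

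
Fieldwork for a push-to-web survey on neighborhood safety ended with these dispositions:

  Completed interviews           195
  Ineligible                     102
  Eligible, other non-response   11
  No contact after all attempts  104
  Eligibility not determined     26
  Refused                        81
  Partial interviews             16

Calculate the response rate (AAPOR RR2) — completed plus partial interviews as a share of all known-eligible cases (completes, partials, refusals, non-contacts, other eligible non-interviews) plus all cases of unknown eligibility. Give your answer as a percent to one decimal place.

48.7%

Top: 195 + 16 = 211
Denominator: 195 + 16 + 81 + 104 + 11 + 26 = 433
RR2 = 211 / 433 = 0.4873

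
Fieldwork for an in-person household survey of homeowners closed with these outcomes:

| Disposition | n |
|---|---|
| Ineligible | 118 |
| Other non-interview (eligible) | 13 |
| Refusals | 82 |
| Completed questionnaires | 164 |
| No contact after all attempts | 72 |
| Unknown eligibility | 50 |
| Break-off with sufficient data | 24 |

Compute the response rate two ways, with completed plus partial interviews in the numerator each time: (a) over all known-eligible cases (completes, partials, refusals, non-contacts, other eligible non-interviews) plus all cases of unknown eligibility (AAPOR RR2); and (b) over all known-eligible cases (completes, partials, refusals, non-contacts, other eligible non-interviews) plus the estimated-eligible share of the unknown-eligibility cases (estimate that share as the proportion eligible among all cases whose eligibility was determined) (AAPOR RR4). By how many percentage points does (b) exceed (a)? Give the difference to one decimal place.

Numerator → 164 + 24 = 188
Denom → 164 + 24 + 82 + 72 + 13 + 50 = 405
RR2 = 188 / 405 = 0.4642
Known eligible → 164 + 24 + 82 + 72 + 13 = 355
e = 355 / (355 + 118) = 355 / 473 = 0.7505
e × U → 0.7505 × 50 = 37.52
Denom → 355 + 37.52 = 392.52
RR4 = 188 / 392.52 = 0.4790
Difference = 47.90 − 46.42 = 1.48 percentage points

1.5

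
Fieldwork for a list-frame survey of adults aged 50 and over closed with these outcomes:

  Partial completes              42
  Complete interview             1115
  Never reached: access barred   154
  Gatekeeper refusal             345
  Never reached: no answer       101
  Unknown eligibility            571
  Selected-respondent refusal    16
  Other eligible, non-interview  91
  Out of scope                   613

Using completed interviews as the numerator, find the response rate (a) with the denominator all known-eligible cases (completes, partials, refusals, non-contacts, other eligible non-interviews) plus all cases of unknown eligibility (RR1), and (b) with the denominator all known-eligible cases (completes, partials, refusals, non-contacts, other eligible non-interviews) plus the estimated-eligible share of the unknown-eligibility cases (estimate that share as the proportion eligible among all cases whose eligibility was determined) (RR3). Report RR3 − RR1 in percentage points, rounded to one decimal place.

Refusal or break-off = 345 + 16 = 361
Non-contacts = 101 + 154 = 255
Top → 1115
Base → 1115 + 42 + 361 + 255 + 91 + 571 = 2435
RR1 = 1115 / 2435 = 0.4579
Determined eligible → 1115 + 42 + 361 + 255 + 91 = 1864
e = 1864 / (1864 + 613) = 1864 / 2477 = 0.7525
e × U → 0.7525 × 571 = 429.68
Base → 1864 + 429.68 = 2293.68
RR3 = 1115 / 2293.68 = 0.4861
Difference = 48.61 − 45.79 = 2.82 percentage points

2.8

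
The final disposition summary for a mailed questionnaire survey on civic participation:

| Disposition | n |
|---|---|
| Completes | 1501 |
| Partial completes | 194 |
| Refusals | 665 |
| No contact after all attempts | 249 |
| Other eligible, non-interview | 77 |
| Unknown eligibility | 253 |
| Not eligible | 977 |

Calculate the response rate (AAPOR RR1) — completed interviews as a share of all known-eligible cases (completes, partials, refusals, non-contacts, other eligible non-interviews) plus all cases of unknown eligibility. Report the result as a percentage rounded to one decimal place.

51.1%

Num: 1501
Denom: 1501 + 194 + 665 + 249 + 77 + 253 = 2939
RR1 = 1501 / 2939 = 0.5107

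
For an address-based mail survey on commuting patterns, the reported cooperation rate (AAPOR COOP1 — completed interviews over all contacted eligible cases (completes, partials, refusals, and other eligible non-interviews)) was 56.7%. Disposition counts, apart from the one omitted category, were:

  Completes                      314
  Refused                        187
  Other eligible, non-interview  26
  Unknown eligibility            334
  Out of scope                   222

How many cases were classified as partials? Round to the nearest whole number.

COOP1 = 314 / D = 0.567
D = 314 / 0.567 = 553.8
Other denominator terms total 527
partials = 553.8 − 527 ≈ 27

27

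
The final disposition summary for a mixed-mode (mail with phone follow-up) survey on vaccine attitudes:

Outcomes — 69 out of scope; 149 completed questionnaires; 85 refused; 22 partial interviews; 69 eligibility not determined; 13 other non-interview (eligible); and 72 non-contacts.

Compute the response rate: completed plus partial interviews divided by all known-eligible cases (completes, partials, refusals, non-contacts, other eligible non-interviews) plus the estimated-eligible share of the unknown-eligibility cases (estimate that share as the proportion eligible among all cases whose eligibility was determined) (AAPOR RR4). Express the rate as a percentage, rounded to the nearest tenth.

42.9%

Numerator → 149 + 22 = 171
Eligible (known) → 149 + 22 + 85 + 72 + 13 = 341
e = 341 / (341 + 69) = 341 / 410 = 0.8317
Estimated eligible among unknowns → 0.8317 × 69 = 57.39
Denom → 341 + 57.39 = 398.39
RR4 = 171 / 398.39 = 0.4292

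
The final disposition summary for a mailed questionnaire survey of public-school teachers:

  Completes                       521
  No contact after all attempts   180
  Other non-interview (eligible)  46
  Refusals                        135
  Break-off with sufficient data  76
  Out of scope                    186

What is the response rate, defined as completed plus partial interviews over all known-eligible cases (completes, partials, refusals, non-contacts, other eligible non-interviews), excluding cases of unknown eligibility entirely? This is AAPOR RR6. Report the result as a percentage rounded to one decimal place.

Num → 521 + 76 = 597
Denominator → 521 + 76 + 135 + 180 + 46 = 958
RR6 = 597 / 958 = 0.6232

62.3%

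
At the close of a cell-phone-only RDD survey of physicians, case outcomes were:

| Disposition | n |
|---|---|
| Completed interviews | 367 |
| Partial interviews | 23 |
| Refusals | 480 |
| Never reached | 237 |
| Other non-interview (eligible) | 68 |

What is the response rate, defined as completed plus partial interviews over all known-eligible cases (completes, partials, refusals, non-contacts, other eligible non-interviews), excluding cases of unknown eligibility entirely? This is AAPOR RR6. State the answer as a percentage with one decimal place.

33.2%

Numerator = 367 + 23 = 390
Denom = 367 + 23 + 480 + 237 + 68 = 1175
RR6 = 390 / 1175 = 0.3319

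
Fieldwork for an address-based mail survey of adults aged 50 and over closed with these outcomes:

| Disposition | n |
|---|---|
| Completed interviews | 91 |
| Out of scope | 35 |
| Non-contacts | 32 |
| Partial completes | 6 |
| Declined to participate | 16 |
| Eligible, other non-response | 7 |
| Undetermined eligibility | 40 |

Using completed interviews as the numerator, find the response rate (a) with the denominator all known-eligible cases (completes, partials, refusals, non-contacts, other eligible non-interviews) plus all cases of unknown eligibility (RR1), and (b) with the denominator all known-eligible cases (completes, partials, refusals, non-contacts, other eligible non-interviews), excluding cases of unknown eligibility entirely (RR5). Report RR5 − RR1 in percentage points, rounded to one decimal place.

Numerator = 91
Denominator = 91 + 6 + 16 + 32 + 7 + 40 = 192
RR1 = 91 / 192 = 0.4740
Denominator = 91 + 6 + 16 + 32 + 7 = 152
RR5 = 91 / 152 = 0.5987
Difference = 59.87 − 47.40 = 12.47 percentage points

12.5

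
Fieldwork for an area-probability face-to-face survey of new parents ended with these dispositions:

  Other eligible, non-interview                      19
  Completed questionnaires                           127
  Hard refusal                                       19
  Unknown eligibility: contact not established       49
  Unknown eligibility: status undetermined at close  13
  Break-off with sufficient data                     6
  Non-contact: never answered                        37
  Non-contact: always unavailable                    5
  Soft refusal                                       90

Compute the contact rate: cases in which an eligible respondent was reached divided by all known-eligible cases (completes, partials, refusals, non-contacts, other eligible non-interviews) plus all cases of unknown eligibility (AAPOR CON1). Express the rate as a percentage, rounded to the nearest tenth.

Refusals = 19 + 90 = 109
Non-contacts = 37 + 5 = 42
Eligibility not determined = 49 + 13 = 62
Top: 127 + 6 + 109 + 19 = 261
Denominator: 127 + 6 + 109 + 42 + 19 + 62 = 365
CON1 = 261 / 365 = 0.7151

71.5%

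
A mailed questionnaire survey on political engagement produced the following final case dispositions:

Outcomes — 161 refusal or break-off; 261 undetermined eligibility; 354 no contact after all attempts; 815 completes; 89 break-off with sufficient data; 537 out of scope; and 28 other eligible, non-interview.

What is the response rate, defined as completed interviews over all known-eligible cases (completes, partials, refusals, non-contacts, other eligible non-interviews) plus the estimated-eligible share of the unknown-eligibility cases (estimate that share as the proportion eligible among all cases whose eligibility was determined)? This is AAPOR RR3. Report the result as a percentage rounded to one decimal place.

49.8%

Numerator: 815
Determined eligible: 815 + 89 + 161 + 354 + 28 = 1447
e = 1447 / (1447 + 537) = 1447 / 1984 = 0.7293
Eligible share of unknowns: 0.7293 × 261 = 190.35
Base: 1447 + 190.35 = 1637.35
RR3 = 815 / 1637.35 = 0.4978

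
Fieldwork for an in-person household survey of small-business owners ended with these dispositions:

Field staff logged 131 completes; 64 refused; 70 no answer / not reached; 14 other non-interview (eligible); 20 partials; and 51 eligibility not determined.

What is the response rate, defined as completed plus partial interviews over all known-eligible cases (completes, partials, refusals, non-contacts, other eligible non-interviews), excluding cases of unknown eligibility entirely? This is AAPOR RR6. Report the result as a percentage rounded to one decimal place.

50.5%

Num → 131 + 20 = 151
Denominator → 131 + 20 + 64 + 70 + 14 = 299
RR6 = 151 / 299 = 0.5050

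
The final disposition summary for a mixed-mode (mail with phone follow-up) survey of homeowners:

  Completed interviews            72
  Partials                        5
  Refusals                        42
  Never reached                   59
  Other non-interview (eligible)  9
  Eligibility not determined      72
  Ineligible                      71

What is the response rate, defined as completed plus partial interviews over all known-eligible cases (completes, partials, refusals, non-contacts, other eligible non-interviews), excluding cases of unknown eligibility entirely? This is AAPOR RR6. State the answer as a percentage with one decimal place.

41.2%

Numerator: 72 + 5 = 77
Denominator: 72 + 5 + 42 + 59 + 9 = 187
RR6 = 77 / 187 = 0.4118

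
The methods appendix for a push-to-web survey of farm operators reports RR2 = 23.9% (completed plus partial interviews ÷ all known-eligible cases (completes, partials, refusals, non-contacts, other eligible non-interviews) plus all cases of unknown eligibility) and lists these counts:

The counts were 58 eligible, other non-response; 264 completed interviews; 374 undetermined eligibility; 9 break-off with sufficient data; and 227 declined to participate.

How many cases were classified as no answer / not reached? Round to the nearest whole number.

210

Num: 264 + 9 = 273
RR2 = 273 / D = 0.239
D = 273 / 0.239 = 1142.3
Remaining denominator categories sum to 932
no answer / not reached = 1142.3 − 932 ≈ 210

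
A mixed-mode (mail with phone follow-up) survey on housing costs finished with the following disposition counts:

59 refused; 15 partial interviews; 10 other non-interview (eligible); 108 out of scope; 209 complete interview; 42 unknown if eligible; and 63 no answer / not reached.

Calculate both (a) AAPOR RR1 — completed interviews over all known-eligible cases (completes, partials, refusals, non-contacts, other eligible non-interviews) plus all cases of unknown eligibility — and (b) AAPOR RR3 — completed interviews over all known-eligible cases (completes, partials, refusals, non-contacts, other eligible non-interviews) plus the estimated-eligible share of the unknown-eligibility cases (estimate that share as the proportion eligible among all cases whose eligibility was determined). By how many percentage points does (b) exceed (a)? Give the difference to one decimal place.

1.3

Top = 209
Denominator = 209 + 15 + 59 + 63 + 10 + 42 = 398
RR1 = 209 / 398 = 0.5251
Determined eligible = 209 + 15 + 59 + 63 + 10 = 356
e = 356 / (356 + 108) = 356 / 464 = 0.7672
e × U = 0.7672 × 42 = 32.22
Denominator = 356 + 32.22 = 388.22
RR3 = 209 / 388.22 = 0.5384
Difference = 53.84 − 52.51 = 1.33 percentage points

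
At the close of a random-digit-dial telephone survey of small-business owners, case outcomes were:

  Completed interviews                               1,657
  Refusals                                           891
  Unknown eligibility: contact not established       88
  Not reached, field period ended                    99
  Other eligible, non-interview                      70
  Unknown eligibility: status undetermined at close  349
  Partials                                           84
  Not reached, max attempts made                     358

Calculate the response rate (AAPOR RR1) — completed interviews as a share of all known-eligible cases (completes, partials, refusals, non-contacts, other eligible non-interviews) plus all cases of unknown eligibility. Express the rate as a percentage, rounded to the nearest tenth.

No contact after all attempts = 99 + 358 = 457
Undetermined eligibility = 88 + 349 = 437
Top = 1657
Denom = 1657 + 84 + 891 + 457 + 70 + 437 = 3596
RR1 = 1657 / 3596 = 0.4608

46.1%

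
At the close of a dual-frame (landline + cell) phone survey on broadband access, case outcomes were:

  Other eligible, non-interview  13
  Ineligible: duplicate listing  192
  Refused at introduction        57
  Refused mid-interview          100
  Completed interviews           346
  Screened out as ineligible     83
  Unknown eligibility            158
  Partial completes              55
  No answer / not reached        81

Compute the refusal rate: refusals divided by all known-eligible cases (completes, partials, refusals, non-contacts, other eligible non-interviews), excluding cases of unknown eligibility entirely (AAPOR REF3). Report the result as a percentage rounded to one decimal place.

24.1%

Refusals = 57 + 100 = 157
Out of scope = 83 + 192 = 275
Top: 157
Denom: 346 + 55 + 157 + 81 + 13 = 652
REF3 = 157 / 652 = 0.2408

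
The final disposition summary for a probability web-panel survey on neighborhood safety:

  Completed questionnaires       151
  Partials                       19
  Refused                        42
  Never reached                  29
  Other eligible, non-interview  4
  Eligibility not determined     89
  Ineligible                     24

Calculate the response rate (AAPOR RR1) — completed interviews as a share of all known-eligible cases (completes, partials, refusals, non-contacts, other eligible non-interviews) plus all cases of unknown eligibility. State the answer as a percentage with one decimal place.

Top: 151
Denom: 151 + 19 + 42 + 29 + 4 + 89 = 334
RR1 = 151 / 334 = 0.4521

45.2%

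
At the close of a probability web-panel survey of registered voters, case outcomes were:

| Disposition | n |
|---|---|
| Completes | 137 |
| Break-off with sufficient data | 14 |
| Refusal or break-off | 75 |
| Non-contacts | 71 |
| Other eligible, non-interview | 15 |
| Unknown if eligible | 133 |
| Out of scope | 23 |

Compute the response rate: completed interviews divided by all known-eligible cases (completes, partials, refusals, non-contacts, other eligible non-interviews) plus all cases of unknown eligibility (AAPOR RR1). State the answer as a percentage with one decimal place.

30.8%

Num: 137
Denom: 137 + 14 + 75 + 71 + 15 + 133 = 445
RR1 = 137 / 445 = 0.3079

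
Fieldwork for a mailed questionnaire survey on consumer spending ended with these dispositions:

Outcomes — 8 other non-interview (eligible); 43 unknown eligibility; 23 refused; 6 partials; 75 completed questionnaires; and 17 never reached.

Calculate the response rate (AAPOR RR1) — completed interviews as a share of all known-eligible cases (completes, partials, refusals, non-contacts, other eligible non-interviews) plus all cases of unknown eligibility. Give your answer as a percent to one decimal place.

Num → 75
Denom → 75 + 6 + 23 + 17 + 8 + 43 = 172
RR1 = 75 / 172 = 0.4360

43.6%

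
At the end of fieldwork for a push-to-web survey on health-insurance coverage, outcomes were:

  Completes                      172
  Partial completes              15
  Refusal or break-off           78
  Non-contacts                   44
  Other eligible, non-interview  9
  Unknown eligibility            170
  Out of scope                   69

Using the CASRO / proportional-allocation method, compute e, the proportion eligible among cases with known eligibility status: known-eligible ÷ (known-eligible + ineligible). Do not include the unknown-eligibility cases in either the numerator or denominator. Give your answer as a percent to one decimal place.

82.2%

Known eligible: 172 + 15 + 78 + 44 + 9 = 318
e = 318 / (318 + 69) = 318 / 387 = 0.8217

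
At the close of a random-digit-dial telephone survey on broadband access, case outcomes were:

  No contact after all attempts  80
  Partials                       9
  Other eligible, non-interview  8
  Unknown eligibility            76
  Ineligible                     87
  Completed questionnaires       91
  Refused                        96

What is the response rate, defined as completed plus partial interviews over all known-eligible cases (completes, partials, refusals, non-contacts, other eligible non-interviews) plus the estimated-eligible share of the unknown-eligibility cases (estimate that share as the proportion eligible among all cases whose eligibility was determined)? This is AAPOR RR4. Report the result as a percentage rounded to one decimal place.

Numerator: 91 + 9 = 100
Determined eligible: 91 + 9 + 96 + 80 + 8 = 284
e = 284 / (284 + 87) = 284 / 371 = 0.7655
Estimated eligible among unknowns: 0.7655 × 76 = 58.18
Denom: 284 + 58.18 = 342.18
RR4 = 100 / 342.18 = 0.2922

29.2%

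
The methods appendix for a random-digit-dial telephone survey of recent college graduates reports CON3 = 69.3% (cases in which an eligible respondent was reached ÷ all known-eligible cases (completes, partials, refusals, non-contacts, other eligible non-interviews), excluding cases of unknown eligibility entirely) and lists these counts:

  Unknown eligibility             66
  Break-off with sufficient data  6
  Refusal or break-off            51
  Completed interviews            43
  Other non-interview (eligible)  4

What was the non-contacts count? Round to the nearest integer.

46

Top = 43 + 6 + 51 + 4 = 104
CON3 = 104 / D = 0.693
D = 104 / 0.693 = 150.1
Rest of base = 104
non-contacts = 150.1 − 104 ≈ 46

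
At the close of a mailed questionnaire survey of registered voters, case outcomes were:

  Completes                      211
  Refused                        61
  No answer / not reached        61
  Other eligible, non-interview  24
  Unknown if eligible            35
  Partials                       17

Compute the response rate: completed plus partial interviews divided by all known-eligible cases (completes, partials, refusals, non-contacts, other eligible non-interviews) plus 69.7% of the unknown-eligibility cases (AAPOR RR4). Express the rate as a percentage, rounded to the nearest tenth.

Num → 211 + 17 = 228
Known eligible → 211 + 17 + 61 + 61 + 24 = 374
Eligible share of unknowns → 0.6970 × 35 = 24.39
Denom → 374 + 24.39 = 398.39
RR4 = 228 / 398.39 = 0.5723

57.2%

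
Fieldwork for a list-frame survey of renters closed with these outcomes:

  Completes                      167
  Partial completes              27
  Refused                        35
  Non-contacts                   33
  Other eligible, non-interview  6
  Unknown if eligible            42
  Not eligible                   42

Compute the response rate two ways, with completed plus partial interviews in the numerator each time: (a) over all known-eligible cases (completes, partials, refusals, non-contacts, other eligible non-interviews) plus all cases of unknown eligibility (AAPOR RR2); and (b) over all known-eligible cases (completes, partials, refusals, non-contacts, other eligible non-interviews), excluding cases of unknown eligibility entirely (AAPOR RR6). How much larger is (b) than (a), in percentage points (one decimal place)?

9.8

Numerator = 167 + 27 = 194
Denominator = 167 + 27 + 35 + 33 + 6 + 42 = 310
RR2 = 194 / 310 = 0.6258
Denominator = 167 + 27 + 35 + 33 + 6 = 268
RR6 = 194 / 268 = 0.7239
Difference = 72.39 − 62.58 = 9.81 percentage points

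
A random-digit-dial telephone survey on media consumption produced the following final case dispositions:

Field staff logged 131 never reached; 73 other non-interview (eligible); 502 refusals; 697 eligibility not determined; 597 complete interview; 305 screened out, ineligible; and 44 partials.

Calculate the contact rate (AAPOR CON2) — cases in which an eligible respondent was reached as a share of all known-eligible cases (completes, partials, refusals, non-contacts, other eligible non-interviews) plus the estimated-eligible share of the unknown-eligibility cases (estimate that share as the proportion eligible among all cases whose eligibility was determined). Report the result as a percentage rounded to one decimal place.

63.5%

Top = 597 + 44 + 502 + 73 = 1216
Known eligible = 597 + 44 + 502 + 131 + 73 = 1347
e = 1347 / (1347 + 305) = 1347 / 1652 = 0.8154
Estimated eligible among unknowns = 0.8154 × 697 = 568.33
Denominator = 1347 + 568.33 = 1915.33
CON2 = 1216 / 1915.33 = 0.6349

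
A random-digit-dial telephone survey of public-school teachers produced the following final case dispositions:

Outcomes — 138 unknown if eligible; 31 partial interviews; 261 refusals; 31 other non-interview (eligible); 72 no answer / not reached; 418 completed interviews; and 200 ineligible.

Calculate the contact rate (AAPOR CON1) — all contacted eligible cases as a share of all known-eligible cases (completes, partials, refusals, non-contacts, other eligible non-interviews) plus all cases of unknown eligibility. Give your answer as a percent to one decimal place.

Numerator = 418 + 31 + 261 + 31 = 741
Denominator = 418 + 31 + 261 + 72 + 31 + 138 = 951
CON1 = 741 / 951 = 0.7792

77.9%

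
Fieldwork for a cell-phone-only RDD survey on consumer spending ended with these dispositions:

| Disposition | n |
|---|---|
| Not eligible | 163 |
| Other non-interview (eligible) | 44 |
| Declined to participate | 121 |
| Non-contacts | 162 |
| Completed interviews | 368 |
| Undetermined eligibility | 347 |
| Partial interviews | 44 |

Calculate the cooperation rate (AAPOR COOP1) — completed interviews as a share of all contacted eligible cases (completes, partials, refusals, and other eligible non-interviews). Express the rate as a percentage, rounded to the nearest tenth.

63.8%

Top: 368
Denom: 368 + 44 + 121 + 44 = 577
COOP1 = 368 / 577 = 0.6378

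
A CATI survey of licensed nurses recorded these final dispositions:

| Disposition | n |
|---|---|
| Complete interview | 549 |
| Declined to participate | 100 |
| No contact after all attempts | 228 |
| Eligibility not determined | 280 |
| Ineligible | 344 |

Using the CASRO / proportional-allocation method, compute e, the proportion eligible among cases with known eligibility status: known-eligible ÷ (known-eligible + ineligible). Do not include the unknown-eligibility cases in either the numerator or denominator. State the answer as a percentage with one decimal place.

Known eligible = 549 + 100 + 228 = 877
e = 877 / (877 + 344) = 877 / 1221 = 0.7183

71.8%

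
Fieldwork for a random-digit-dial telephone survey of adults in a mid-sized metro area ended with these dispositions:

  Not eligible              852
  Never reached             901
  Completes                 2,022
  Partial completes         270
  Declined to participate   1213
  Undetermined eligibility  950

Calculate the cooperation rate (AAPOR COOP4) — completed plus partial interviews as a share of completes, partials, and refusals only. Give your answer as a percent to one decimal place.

65.4%

Top = 2022 + 270 = 2292
Denom = 2022 + 270 + 1213 = 3505
COOP4 = 2292 / 3505 = 0.6539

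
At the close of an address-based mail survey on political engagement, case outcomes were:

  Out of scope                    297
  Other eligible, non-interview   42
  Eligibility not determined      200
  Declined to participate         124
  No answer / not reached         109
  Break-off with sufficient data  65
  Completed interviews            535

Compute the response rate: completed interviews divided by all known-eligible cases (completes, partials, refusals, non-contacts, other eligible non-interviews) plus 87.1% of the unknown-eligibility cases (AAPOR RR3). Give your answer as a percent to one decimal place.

51.0%

Top → 535
Eligible (known) → 535 + 65 + 124 + 109 + 42 = 875
Estimated eligible among unknowns → 0.8710 × 200 = 174.20
Denominator → 875 + 174.20 = 1049.20
RR3 = 535 / 1049.20 = 0.5099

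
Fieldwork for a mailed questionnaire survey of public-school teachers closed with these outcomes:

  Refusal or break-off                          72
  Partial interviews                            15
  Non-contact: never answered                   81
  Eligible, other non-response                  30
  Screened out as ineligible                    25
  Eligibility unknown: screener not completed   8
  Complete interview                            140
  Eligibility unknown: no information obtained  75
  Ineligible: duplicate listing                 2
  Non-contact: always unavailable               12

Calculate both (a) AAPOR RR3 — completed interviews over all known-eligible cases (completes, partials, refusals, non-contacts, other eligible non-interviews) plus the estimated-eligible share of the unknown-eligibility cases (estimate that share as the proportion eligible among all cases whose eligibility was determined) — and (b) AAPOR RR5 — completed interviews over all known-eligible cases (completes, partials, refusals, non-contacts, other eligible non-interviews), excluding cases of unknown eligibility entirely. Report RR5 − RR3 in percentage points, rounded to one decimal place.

7.2

No answer / not reached = 81 + 12 = 93
Undetermined eligibility = 8 + 75 = 83
Ineligible = 25 + 2 = 27
Top: 140
Determined eligible: 140 + 15 + 72 + 93 + 30 = 350
e = 350 / (350 + 27) = 350 / 377 = 0.9284
Eligible share of unknowns: 0.9284 × 83 = 77.06
Denom: 350 + 77.06 = 427.06
RR3 = 140 / 427.06 = 0.3278
Denom: 140 + 15 + 72 + 93 + 30 = 350
RR5 = 140 / 350 = 0.4000
Difference = 40.00 − 32.78 = 7.22 percentage points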